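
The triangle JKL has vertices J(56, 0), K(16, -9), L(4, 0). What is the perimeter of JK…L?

108

|JK| = √((-40)² + (-9)²) = √1681 = 41
|KL| = √((-12)² + (9)²) = √225 = 15
|LJ| = √((52)² + (0)²) = √2704 = 52
Perimeter = 41 + 15 + 52 = 108.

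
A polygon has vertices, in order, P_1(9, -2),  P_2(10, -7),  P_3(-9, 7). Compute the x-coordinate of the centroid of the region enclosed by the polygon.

10/3

Apply the surveyor's formula. First the cross-terms c_i = x_i·y_{i+1} − x_{i+1}·y_i:
  -43, 7, -45  ⇒  2A = -81, A = -40.5.
Then Σ (x_i + x_{i+1})·c_i = -810, so x̄ = -810 / (6·(-40.5)) = 10/3.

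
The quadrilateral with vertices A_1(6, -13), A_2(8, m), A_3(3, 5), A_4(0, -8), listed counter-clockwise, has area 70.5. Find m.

The doubled signed area Σ (x_i y_{i+1} − x_{i+1} y_i) is linear in m.
With m=0 it equals 168; the coefficient of m is 3 (from the two edges through A_2).
So 3·m + 168 = 2·70.5 = 141 ⇒ m = -9.

-9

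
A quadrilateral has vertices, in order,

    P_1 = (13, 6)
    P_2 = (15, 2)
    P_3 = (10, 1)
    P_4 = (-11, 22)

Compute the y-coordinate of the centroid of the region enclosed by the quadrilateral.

169/19

Apply the surveyor's formula. First the cross-terms c_i = x_i·y_{i+1} − x_{i+1}·y_i:
  -64, -5, 231, -352  ⇒  2A = -190, A = -95.
Then Σ (y_i + y_{i+1})·c_i = -5070, so ȳ = -5070 / (6·(-95)) = 169/19.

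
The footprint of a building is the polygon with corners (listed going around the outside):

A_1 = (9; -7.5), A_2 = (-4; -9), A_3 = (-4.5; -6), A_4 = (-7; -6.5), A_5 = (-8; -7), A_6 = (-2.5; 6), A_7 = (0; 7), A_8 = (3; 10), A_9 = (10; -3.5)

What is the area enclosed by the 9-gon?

Apply the shoelace (surveyor's) formula: 2A = Σ (x_i·y_{i+1} − x_{i+1}·y_i), indices taken mod 9.
Cross-terms: -111, -16.5, -12.75, -3, -65.5, -17.5, -21, -110.5, -43.5  ⇒  Σ = -401.25
Area = |Σ|/2 = 200.625.

200.625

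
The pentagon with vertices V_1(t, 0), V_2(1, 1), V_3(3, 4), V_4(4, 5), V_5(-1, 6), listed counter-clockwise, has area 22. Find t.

Write out the shoelace sum; only the two edges meeting at V_1 involve t:
2·Area = [((-1)·0 − t·6) + (t·1 − 1·0)] + 29
       = -5·t + 29 = 44
⇒ t = -3.

-3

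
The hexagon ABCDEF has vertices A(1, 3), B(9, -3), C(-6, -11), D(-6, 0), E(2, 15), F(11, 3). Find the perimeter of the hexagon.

80

|AB| = √((8)² + (-6)²) = √100 = 10
|BC| = √((-15)² + (-8)²) = √289 = 17
|CD| = √((0)² + (11)²) = √121 = 11
|DE| = √((8)² + (15)²) = √289 = 17
|EF| = √((9)² + (-12)²) = √225 = 15
|FA| = √((-10)² + (0)²) = √100 = 10
Perimeter = 10 + 17 + 11 + 17 + 15 + 10 = 80.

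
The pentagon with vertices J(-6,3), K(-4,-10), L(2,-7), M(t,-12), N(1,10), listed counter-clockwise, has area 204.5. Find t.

14

The doubled signed area Σ (x_i y_{i+1} − x_{i+1} y_i) is linear in t.
With t=0 it equals 171; the coefficient of t is 17 (from the two edges through M).
So 17·t + 171 = 2·204.5 = 409 ⇒ t = 14.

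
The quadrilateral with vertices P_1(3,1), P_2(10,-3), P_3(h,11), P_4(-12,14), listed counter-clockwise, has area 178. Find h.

Write out the shoelace sum; only the two edges meeting at P_3 involve h:
2·Area = [(10·11 − h·(-3)) + (h·14 − (-12)·11)] + -73
       = 17·h + 169 = 356
⇒ h = 11.

11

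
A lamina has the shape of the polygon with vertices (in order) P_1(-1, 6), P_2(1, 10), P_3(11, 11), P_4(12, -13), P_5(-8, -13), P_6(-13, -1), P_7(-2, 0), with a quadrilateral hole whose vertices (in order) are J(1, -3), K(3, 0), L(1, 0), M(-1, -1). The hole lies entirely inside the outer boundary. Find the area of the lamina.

406.5

Outer boundary:
Σ = (-16) + (-99) + (-275) + (-260) + (-161) + (-2) + (-12) = -825
Area = |Σ|/2 = 412.5.
Hole:
Σ = (9) + (0) + (-1) + (4) = 12
Area = |Σ|/2 = 6.
Net area = 412.5 − 6 = 406.5.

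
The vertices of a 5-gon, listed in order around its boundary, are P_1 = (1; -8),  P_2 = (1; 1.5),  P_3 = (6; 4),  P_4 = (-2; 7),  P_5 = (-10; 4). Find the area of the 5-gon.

96.25

P_1→P_2: (1)(1.5) − (1)(-8) = 9.5
P_2→P_3: (1)(4) − (6)(1.5) = -5
P_3→P_4: (6)(7) − (-2)(4) = 50
P_4→P_5: (-2)(4) − (-10)(7) = 62
P_5→P_1: (-10)(-8) − (1)(4) = 76
Σ = 192.5
Area = |Σ|/2 = 96.25.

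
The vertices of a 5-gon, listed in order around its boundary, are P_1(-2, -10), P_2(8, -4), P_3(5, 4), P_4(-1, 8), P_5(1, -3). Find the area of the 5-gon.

Apply the surveyor's formula: 2A = Σ (x_i·y_{i+1} − x_{i+1}·y_i), indices taken mod 5.
Σ = (88) + (52) + (44) + (-5) + (-16) = 163
Area = |Σ|/2 = 81.5.

81.5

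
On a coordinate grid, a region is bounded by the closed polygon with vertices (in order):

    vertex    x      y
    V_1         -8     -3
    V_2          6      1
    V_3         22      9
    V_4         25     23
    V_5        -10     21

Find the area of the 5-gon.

Apply the shoelace formula: 2A = Σ (x_i·y_{i+1} − x_{i+1}·y_i), indices taken mod 5.
V_1→V_2: (-8)(1) − (6)(-3) = 10
V_2→V_3: (6)(9) − (22)(1) = 32
V_3→V_4: (22)(23) − (25)(9) = 281
V_4→V_5: (25)(21) − (-10)(23) = 755
V_5→V_1: (-10)(-3) − (-8)(21) = 198
Σ = 1276
Area = |Σ|/2 = 638.

638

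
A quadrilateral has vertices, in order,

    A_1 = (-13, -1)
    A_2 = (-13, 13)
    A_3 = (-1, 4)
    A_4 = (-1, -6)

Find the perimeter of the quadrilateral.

|A_1A_2| = √((0)² + (14)²) = √196 = 14
|A_2A_3| = √((12)² + (-9)²) = √225 = 15
|A_3A_4| = √((0)² + (-10)²) = √100 = 10
|A_4A_1| = √((-12)² + (5)²) = √169 = 13
Perimeter = 14 + 15 + 10 + 13 = 52.

52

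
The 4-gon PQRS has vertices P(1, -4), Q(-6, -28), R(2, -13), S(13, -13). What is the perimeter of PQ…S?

|PQ| = √((-7)² + (-24)²) = √625 = 25
|QR| = √((8)² + (15)²) = √289 = 17
|RS| = √((11)² + (0)²) = √121 = 11
|SP| = √((-12)² + (9)²) = √225 = 15
Perimeter = 25 + 17 + 11 + 15 = 68.

68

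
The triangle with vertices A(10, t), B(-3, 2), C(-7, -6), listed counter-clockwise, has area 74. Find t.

-9

Write out the shoelace sum; only the two edges meeting at A involve t:
2·Area = [((-7)·t − 10·(-6)) + (10·2 − (-3)·t)] + 32
       = -4·t + 112 = 148
⇒ t = -9.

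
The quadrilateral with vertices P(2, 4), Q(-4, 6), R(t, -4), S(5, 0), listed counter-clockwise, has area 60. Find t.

Write out the shoelace sum; only the two edges meeting at R involve t:
2·Area = [((-4)·(-4) − t·6) + (t·0 − 5·(-4))] + 48
       = -6·t + 84 = 120
⇒ t = -6.

-6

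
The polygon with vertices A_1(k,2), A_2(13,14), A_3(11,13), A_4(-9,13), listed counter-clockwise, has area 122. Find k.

Write out the shoelace sum; only the two edges meeting at A_1 involve k:
2·Area = [((-9)·2 − k·13) + (k·14 − 13·2)] + 275
       = 1·k + 231 = 244
⇒ k = 13.

13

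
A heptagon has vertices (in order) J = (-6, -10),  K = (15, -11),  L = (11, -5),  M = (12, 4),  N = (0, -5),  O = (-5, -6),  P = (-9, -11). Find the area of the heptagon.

153

Apply the shoelace (surveyor's) formula: 2A = Σ (x_i·y_{i+1} − x_{i+1}·y_i), indices taken mod 7.
Σ = (216) + (46) + (104) + (-60) + (-25) + (1) + (24) = 306
Area = |Σ|/2 = 153.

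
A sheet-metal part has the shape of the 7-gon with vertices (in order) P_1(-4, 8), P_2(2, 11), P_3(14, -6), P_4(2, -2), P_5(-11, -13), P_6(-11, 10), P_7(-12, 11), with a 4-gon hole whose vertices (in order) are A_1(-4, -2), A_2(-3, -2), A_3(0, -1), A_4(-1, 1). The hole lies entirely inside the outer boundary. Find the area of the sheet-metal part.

293

Outer boundary:
Apply the surveyor's formula: 2A = Σ (x_i·y_{i+1} − x_{i+1}·y_i), indices taken mod 7.
P_1→P_2: (-4)(11) − (2)(8) = -60
P_2→P_3: (2)(-6) − (14)(11) = -166
P_3→P_4: (14)(-2) − (2)(-6) = -16
P_4→P_5: (2)(-13) − (-11)(-2) = -48
P_5→P_6: (-11)(10) − (-11)(-13) = -253
P_6→P_7: (-11)(11) − (-12)(10) = -1
P_7→P_1: (-12)(8) − (-4)(11) = -52
Σ = -596
Area = |Σ|/2 = 298.
Hole:
Cross-terms: 2, 3, -1, 6  ⇒  Σ = 10
Area = |Σ|/2 = 5.
Net area = 298 − 5 = 293.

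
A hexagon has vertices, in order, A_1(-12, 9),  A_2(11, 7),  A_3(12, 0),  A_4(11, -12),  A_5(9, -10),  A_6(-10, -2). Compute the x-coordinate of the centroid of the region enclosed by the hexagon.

55/43

Apply the surveyor's formula. First the cross-terms c_i = x_i·y_{i+1} − x_{i+1}·y_i:
  -183, -84, -144, -2, -118, -114  ⇒  2A = -645, A = -322.5.
Then Σ (x_i + x_{i+1})·c_i = -2475, so x̄ = -2475 / (6·(-322.5)) = 55/43.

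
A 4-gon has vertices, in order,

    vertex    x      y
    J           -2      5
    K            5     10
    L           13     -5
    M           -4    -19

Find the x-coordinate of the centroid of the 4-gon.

Apply the shoelace (surveyor's) formula. First the cross-terms c_i = x_i·y_{i+1} − x_{i+1}·y_i:
  -45, -155, -267, -58  ⇒  2A = -525, A = -262.5.
Then Σ (x_i + x_{i+1})·c_i = -4980, so x̄ = -4980 / (6·(-262.5)) = 332/105.

332/105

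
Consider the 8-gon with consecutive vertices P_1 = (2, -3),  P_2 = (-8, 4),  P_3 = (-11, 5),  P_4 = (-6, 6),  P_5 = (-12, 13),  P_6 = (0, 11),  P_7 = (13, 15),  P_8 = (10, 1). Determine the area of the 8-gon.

Σ = (-16) + (4) + (-36) + (-6) + (-132) + (-143) + (-137) + (-32) = -498
Area = |Σ|/2 = 249.

249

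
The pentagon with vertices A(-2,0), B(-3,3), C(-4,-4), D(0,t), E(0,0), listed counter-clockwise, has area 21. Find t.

-6

Write out the shoelace sum; only the two edges meeting at D involve t:
2·Area = [((-4)·t − 0·(-4)) + (0·0 − 0·t)] + 18
       = -4·t + 18 = 42
⇒ t = -6.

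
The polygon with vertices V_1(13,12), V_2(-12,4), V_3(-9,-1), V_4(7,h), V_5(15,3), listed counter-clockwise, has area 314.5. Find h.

-9

Write out the shoelace sum; only the two edges meeting at V_4 involve h:
2·Area = [((-9)·h − 7·(-1)) + (7·3 − 15·h)] + 385
       = -24·h + 413 = 629
⇒ h = -9.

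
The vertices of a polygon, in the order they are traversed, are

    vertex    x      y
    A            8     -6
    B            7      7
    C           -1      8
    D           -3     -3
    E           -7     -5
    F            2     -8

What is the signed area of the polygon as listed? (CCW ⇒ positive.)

150

Apply Gauss's area formula: 2A = Σ (x_i·y_{i+1} − x_{i+1}·y_i), indices taken mod 6.
Σ = (98) + (63) + (27) + (-6) + (66) + (52) = 300
Signed area = Σ/2 = 150 (positive ⇒ counter-clockwise traversal).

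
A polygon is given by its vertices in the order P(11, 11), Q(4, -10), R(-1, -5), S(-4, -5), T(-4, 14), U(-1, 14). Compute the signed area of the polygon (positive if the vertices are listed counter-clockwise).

Apply the shoelace (surveyor's) formula: 2A = Σ (x_i·y_{i+1} − x_{i+1}·y_i), indices taken mod 6.
P→Q: (11)(-10) − (4)(11) = -154
Q→R: (4)(-5) − (-1)(-10) = -30
R→S: (-1)(-5) − (-4)(-5) = -15
S→T: (-4)(14) − (-4)(-5) = -76
T→U: (-4)(14) − (-1)(14) = -42
U→P: (-1)(11) − (11)(14) = -165
Σ = -482
Signed area = Σ/2 = -241 (negative ⇒ clockwise traversal).

-241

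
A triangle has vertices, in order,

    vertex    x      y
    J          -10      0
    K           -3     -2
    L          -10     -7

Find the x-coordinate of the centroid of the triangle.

Apply the shoelace formula. First the cross-terms c_i = x_i·y_{i+1} − x_{i+1}·y_i:
  20, 1, -70  ⇒  2A = -49, A = -24.5.
Then Σ (x_i + x_{i+1})·c_i = 1127, so x̄ = 1127 / (6·(-24.5)) = -23/3.

-23/3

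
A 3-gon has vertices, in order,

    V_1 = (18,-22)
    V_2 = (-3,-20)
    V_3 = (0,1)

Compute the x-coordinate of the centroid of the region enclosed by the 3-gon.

Apply the surveyor's formula. First the cross-terms c_i = x_i·y_{i+1} − x_{i+1}·y_i:
  -426, -3, -18  ⇒  2A = -447, A = -223.5.
Then Σ (x_i + x_{i+1})·c_i = -6705, so x̄ = -6705 / (6·(-223.5)) = 5.

5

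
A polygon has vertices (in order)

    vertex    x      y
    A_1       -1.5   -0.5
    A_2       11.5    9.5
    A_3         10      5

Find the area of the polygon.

21.75

Apply the shoelace (surveyor's) formula: 2A = Σ (x_i·y_{i+1} − x_{i+1}·y_i), indices taken mod 3.
Cross-terms: -8.5, -37.5, 2.5  ⇒  Σ = -43.5
Area = |Σ|/2 = 21.75.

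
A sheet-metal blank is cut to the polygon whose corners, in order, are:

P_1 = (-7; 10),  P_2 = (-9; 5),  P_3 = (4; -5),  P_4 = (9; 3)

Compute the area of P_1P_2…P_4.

124

Cross-terms: 55, 25, 57, 111  ⇒  Σ = 248
Area = |Σ|/2 = 124.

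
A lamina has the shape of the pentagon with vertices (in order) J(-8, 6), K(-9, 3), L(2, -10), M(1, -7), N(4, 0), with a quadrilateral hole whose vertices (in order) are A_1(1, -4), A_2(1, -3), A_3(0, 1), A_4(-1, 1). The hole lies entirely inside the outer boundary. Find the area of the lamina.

78

Outer boundary:
Cross-terms: 30, 84, -4, 28, 24  ⇒  Σ = 162
Area = |Σ|/2 = 81.
Hole:
Apply Gauss's area formula: 2A = Σ (x_i·y_{i+1} − x_{i+1}·y_i), indices taken mod 4.
Σ = (1) + (1) + (1) + (3) = 6
Area = |Σ|/2 = 3.
Net area = 81 − 3 = 78.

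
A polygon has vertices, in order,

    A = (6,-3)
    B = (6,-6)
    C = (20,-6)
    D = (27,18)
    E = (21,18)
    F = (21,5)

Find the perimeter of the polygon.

|AB| = √((0)² + (-3)²) = √9 = 3
|BC| = √((14)² + (0)²) = √196 = 14
|CD| = √((7)² + (24)²) = √625 = 25
|DE| = √((-6)² + (0)²) = √36 = 6
|EF| = √((0)² + (-13)²) = √169 = 13
|FA| = √((-15)² + (-8)²) = √289 = 17
Perimeter = 3 + 14 + 25 + 6 + 13 + 17 = 78.

78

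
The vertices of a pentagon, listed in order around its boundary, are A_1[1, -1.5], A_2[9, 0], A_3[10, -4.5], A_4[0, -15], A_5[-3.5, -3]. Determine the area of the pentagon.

Apply the shoelace formula: 2A = Σ (x_i·y_{i+1} − x_{i+1}·y_i), indices taken mod 5.
Σ = (13.5) + (-40.5) + (-150) + (-52.5) + (8.25) = -221.25
Area = |Σ|/2 = 110.625.

110.625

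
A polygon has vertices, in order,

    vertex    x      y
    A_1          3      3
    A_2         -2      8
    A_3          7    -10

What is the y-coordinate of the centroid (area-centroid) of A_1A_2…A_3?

1/3

Apply the surveyor's formula. First the cross-terms c_i = x_i·y_{i+1} − x_{i+1}·y_i:
  30, -36, 51  ⇒  2A = 45, A = 22.5.
Then Σ (y_i + y_{i+1})·c_i = 45, so ȳ = 45 / (6·22.5) = 1/3.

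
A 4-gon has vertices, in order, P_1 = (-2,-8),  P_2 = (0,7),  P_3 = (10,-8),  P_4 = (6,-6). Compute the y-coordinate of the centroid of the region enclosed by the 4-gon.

-7/3

Apply the shoelace (surveyor's) formula. First the cross-terms c_i = x_i·y_{i+1} − x_{i+1}·y_i:
  -14, -70, -12, -60  ⇒  2A = -156, A = -78.
Then Σ (y_i + y_{i+1})·c_i = 1092, so ȳ = 1092 / (6·(-78)) = -7/3.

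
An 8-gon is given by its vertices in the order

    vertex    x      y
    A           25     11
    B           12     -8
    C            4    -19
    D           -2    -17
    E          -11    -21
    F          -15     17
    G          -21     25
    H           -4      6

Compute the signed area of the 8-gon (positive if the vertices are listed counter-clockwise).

-759.5

Σ = (-332) + (-196) + (-106) + (-145) + (-502) + (-18) + (-26) + (-194) = -1519
Signed area = Σ/2 = -759.5 (negative ⇒ clockwise traversal).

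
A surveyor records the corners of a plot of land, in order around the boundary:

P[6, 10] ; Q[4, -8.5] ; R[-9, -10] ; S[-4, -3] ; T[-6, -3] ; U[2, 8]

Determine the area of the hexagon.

148.25

P→Q: (6)(-8.5) − (4)(10) = -91
Q→R: (4)(-10) − (-9)(-8.5) = -116.5
R→S: (-9)(-3) − (-4)(-10) = -13
S→T: (-4)(-3) − (-6)(-3) = -6
T→U: (-6)(8) − (2)(-3) = -42
U→P: (2)(10) − (6)(8) = -28
Σ = -296.5
Area = |Σ|/2 = 148.25.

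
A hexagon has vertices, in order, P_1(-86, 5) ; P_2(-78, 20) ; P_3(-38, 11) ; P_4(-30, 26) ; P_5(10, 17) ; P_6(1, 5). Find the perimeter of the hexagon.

|P_1P_2| = √((8)² + (15)²) = √289 = 17
|P_2P_3| = √((40)² + (-9)²) = √1681 = 41
|P_3P_4| = √((8)² + (15)²) = √289 = 17
|P_4P_5| = √((40)² + (-9)²) = √1681 = 41
|P_5P_6| = √((-9)² + (-12)²) = √225 = 15
|P_6P_1| = √((-87)² + (0)²) = √7569 = 87
Perimeter = 17 + 41 + 17 + 41 + 15 + 87 = 218.

218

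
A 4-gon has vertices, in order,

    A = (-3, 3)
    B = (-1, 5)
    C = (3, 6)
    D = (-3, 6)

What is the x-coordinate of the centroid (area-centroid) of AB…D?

Apply the shoelace formula. First the cross-terms c_i = x_i·y_{i+1} − x_{i+1}·y_i:
  -12, -21, 36, 9  ⇒  2A = 12, A = 6.
Then Σ (x_i + x_{i+1})·c_i = -48, so x̄ = -48 / (6·6) = -4/3.

-4/3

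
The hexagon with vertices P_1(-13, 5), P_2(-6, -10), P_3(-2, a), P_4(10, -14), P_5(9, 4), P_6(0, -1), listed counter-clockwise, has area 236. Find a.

Write out the shoelace sum; only the two edges meeting at P_3 involve a:
2·Area = [((-6)·a − (-2)·(-10)) + ((-2)·(-14) − 10·a)] + 304
       = -16·a + 312 = 472
⇒ a = -10.

-10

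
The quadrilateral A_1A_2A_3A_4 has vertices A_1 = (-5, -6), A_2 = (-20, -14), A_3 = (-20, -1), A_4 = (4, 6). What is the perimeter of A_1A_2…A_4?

|A_1A_2| = √((-15)² + (-8)²) = √289 = 17
|A_2A_3| = √((0)² + (13)²) = √169 = 13
|A_3A_4| = √((24)² + (7)²) = √625 = 25
|A_4A_1| = √((-9)² + (-12)²) = √225 = 15
Perimeter = 17 + 13 + 25 + 15 = 70.

70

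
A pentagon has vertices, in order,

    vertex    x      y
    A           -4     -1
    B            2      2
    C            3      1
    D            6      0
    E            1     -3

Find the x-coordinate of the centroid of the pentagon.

Apply the shoelace (surveyor's) formula. First the cross-terms c_i = x_i·y_{i+1} − x_{i+1}·y_i:
  -6, -4, -6, -18, -13  ⇒  2A = -47, A = -23.5.
Then Σ (x_i + x_{i+1})·c_i = -149, so x̄ = -149 / (6·(-23.5)) = 149/141.

149/141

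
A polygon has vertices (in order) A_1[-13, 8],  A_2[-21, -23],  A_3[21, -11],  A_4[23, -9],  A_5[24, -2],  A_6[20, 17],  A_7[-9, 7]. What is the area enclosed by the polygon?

1087.5

Apply Gauss's area formula: 2A = Σ (x_i·y_{i+1} − x_{i+1}·y_i), indices taken mod 7.
Cross-terms: 467, 714, 64, 170, 448, 293, 19  ⇒  Σ = 2175
Area = |Σ|/2 = 1087.5.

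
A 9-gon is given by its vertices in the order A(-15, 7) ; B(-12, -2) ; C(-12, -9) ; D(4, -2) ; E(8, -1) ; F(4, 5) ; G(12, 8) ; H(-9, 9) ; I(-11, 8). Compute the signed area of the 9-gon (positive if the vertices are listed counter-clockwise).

Σ = (114) + (84) + (60) + (12) + (44) + (-28) + (180) + (27) + (43) = 536
Signed area = Σ/2 = 268 (positive ⇒ counter-clockwise traversal).

268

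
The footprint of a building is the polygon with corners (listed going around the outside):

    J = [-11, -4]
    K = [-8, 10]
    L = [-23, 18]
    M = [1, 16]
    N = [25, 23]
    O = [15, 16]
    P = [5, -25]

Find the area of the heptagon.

Apply the surveyor's formula: 2A = Σ (x_i·y_{i+1} − x_{i+1}·y_i), indices taken mod 7.
Σ = (-142) + (86) + (-386) + (-377) + (55) + (-455) + (-295) = -1514
Area = |Σ|/2 = 757.

757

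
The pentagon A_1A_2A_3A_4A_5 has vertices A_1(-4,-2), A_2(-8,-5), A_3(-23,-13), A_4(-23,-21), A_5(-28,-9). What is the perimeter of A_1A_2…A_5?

68

|A_1A_2| = √((-4)² + (-3)²) = √25 = 5
|A_2A_3| = √((-15)² + (-8)²) = √289 = 17
|A_3A_4| = √((0)² + (-8)²) = √64 = 8
|A_4A_5| = √((-5)² + (12)²) = √169 = 13
|A_5A_1| = √((24)² + (7)²) = √625 = 25
Perimeter = 5 + 17 + 8 + 13 + 25 = 68.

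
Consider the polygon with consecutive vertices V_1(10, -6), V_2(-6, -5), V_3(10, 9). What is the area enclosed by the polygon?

Apply Gauss's area formula: 2A = Σ (x_i·y_{i+1} − x_{i+1}·y_i), indices taken mod 3.
V_1→V_2: (10)(-5) − (-6)(-6) = -86
V_2→V_3: (-6)(9) − (10)(-5) = -4
V_3→V_1: (10)(-6) − (10)(9) = -150
Σ = -240
Area = |Σ|/2 = 120.

120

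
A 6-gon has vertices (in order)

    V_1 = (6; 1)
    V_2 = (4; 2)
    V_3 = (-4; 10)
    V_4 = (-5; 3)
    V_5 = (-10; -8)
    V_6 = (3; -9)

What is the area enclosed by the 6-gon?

Apply the surveyor's formula: 2A = Σ (x_i·y_{i+1} − x_{i+1}·y_i), indices taken mod 6.
V_1→V_2: (6)(2) − (4)(1) = 8
V_2→V_3: (4)(10) − (-4)(2) = 48
V_3→V_4: (-4)(3) − (-5)(10) = 38
V_4→V_5: (-5)(-8) − (-10)(3) = 70
V_5→V_6: (-10)(-9) − (3)(-8) = 114
V_6→V_1: (3)(1) − (6)(-9) = 57
Σ = 335
Area = |Σ|/2 = 167.5.

167.5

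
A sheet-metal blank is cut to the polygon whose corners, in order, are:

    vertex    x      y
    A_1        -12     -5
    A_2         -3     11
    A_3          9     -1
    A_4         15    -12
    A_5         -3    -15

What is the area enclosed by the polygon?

381

A_1→A_2: (-12)(11) − (-3)(-5) = -147
A_2→A_3: (-3)(-1) − (9)(11) = -96
A_3→A_4: (9)(-12) − (15)(-1) = -93
A_4→A_5: (15)(-15) − (-3)(-12) = -261
A_5→A_1: (-3)(-5) − (-12)(-15) = -165
Σ = -762
Area = |Σ|/2 = 381.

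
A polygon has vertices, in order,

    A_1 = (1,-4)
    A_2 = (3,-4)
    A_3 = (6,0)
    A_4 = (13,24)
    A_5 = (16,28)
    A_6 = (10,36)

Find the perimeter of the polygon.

|A_1A_2| = √((2)² + (0)²) = √4 = 2
|A_2A_3| = √((3)² + (4)²) = √25 = 5
|A_3A_4| = √((7)² + (24)²) = √625 = 25
|A_4A_5| = √((3)² + (4)²) = √25 = 5
|A_5A_6| = √((-6)² + (8)²) = √100 = 10
|A_6A_1| = √((-9)² + (-40)²) = √1681 = 41
Perimeter = 2 + 5 + 25 + 5 + 10 + 41 = 88.

88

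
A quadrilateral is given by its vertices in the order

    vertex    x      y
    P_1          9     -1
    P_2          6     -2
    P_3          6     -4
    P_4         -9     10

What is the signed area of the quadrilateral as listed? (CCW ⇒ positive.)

Apply Gauss's area formula: 2A = Σ (x_i·y_{i+1} − x_{i+1}·y_i), indices taken mod 4.
Σ = (-12) + (-12) + (24) + (-81) = -81
Signed area = Σ/2 = -40.5 (negative ⇒ clockwise traversal).

-40.5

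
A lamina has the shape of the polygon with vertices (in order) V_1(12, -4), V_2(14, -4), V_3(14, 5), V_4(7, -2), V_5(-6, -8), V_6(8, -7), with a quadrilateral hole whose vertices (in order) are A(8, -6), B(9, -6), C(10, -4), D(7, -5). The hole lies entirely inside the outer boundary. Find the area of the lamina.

Outer boundary:
Apply Gauss's area formula: 2A = Σ (x_i·y_{i+1} − x_{i+1}·y_i), indices taken mod 6.
Σ = (8) + (126) + (-63) + (-68) + (106) + (52) = 161
Area = |Σ|/2 = 80.5.
Hole:
Apply the shoelace (surveyor's) formula: 2A = Σ (x_i·y_{i+1} − x_{i+1}·y_i), indices taken mod 4.
Σ = (6) + (24) + (-22) + (-2) = 6
Area = |Σ|/2 = 3.
Net area = 80.5 − 3 = 77.5.

77.5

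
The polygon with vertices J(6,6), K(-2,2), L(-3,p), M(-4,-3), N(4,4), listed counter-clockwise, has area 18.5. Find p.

The doubled signed area Σ (x_i y_{i+1} − x_{i+1} y_i) is linear in p.
With p=0 it equals 35; the coefficient of p is 2 (from the two edges through L).
So 2·p + 35 = 2·18.5 = 37 ⇒ p = 1.

1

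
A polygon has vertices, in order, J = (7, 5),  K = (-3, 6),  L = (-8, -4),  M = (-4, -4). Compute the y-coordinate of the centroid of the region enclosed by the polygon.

Apply the shoelace (surveyor's) formula. First the cross-terms c_i = x_i·y_{i+1} − x_{i+1}·y_i:
  57, 60, 16, 8  ⇒  2A = 141, A = 70.5.
Then Σ (y_i + y_{i+1})·c_i = 627, so ȳ = 627 / (6·70.5) = 209/141.

209/141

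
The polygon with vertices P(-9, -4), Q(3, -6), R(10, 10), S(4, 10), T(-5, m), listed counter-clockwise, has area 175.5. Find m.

Write out the shoelace sum; only the two edges meeting at T involve m:
2·Area = [(4·m − (-5)·10) + ((-5)·(-4) − (-9)·m)] + 216
       = 13·m + 286 = 351
⇒ m = 5.

5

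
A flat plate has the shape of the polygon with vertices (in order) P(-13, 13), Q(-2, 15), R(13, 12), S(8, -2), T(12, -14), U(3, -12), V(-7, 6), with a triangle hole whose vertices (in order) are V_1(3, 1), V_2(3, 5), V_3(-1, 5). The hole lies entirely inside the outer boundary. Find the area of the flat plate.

Outer boundary:
P→Q: (-13)(15) − (-2)(13) = -169
Q→R: (-2)(12) − (13)(15) = -219
R→S: (13)(-2) − (8)(12) = -122
S→T: (8)(-14) − (12)(-2) = -88
T→U: (12)(-12) − (3)(-14) = -102
U→V: (3)(6) − (-7)(-12) = -66
V→P: (-7)(13) − (-13)(6) = -13
Σ = -779
Area = |Σ|/2 = 389.5.
Hole:
Apply the shoelace formula: 2A = Σ (x_i·y_{i+1} − x_{i+1}·y_i), indices taken mod 3.
Cross-terms: 12, 20, -16  ⇒  Σ = 16
Area = |Σ|/2 = 8.
Net area = 389.5 − 8 = 381.5.

381.5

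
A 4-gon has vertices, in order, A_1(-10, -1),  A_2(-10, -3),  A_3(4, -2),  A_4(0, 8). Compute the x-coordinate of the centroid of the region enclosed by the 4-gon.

Apply Gauss's area formula. First the cross-terms c_i = x_i·y_{i+1} − x_{i+1}·y_i:
  20, 32, 32, 80  ⇒  2A = 164, A = 82.
Then Σ (x_i + x_{i+1})·c_i = -1264, so x̄ = -1264 / (6·82) = -316/123.

-316/123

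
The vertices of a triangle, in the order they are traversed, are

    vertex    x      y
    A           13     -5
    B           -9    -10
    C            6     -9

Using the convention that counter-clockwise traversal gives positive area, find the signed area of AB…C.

26.5

Apply the surveyor's formula: 2A = Σ (x_i·y_{i+1} − x_{i+1}·y_i), indices taken mod 3.
Σ = (-175) + (141) + (87) = 53
Signed area = Σ/2 = 26.5 (positive ⇒ counter-clockwise traversal).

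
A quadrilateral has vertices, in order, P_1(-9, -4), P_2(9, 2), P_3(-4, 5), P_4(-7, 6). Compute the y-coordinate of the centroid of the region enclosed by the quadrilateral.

155/123

Apply the shoelace formula. First the cross-terms c_i = x_i·y_{i+1} − x_{i+1}·y_i:
  18, 53, 11, 82  ⇒  2A = 164, A = 82.
Then Σ (y_i + y_{i+1})·c_i = 620, so ȳ = 620 / (6·82) = 155/123.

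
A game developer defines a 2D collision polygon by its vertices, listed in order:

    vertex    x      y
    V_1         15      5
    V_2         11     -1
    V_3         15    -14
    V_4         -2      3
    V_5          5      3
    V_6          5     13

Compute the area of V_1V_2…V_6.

Σ = (-70) + (-139) + (17) + (-21) + (50) + (-170) = -333
Area = |Σ|/2 = 166.5.

166.5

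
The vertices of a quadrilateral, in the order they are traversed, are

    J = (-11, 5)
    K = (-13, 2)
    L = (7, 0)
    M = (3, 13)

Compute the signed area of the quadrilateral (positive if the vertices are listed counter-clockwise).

Cross-terms: 43, -14, 91, 158  ⇒  Σ = 278
Signed area = Σ/2 = 139 (positive ⇒ counter-clockwise traversal).

139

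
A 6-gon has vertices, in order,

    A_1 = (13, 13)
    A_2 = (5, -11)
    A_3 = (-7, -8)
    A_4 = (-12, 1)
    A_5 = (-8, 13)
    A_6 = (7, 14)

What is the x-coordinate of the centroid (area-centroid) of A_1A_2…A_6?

Apply the shoelace formula. First the cross-terms c_i = x_i·y_{i+1} − x_{i+1}·y_i:
  -208, -117, -103, -148, -203, -91  ⇒  2A = -870, A = -435.
Then Σ (x_i + x_{i+1})·c_i = -210, so x̄ = -210 / (6·(-435)) = 7/87.

7/87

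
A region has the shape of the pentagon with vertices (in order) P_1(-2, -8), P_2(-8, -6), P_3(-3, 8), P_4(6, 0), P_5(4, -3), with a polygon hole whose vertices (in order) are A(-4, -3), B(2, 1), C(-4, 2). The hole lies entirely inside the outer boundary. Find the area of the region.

104

Outer boundary:
Apply Gauss's area formula: 2A = Σ (x_i·y_{i+1} − x_{i+1}·y_i), indices taken mod 5.
P_1→P_2: (-2)(-6) − (-8)(-8) = -52
P_2→P_3: (-8)(8) − (-3)(-6) = -82
P_3→P_4: (-3)(0) − (6)(8) = -48
P_4→P_5: (6)(-3) − (4)(0) = -18
P_5→P_1: (4)(-8) − (-2)(-3) = -38
Σ = -238
Area = |Σ|/2 = 119.
Hole:
Apply the shoelace formula: 2A = Σ (x_i·y_{i+1} − x_{i+1}·y_i), indices taken mod 3.
Σ = (2) + (8) + (20) = 30
Area = |Σ|/2 = 15.
Net area = 119 − 15 = 104.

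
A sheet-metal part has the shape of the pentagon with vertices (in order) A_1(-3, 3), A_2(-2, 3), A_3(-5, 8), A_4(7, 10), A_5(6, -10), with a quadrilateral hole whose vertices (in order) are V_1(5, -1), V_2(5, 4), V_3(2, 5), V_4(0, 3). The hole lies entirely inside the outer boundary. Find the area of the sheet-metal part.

109.5

Outer boundary:
A_1→A_2: (-3)(3) − (-2)(3) = -3
A_2→A_3: (-2)(8) − (-5)(3) = -1
A_3→A_4: (-5)(10) − (7)(8) = -106
A_4→A_5: (7)(-10) − (6)(10) = -130
A_5→A_1: (6)(3) − (-3)(-10) = -12
Σ = -252
Area = |Σ|/2 = 126.
Hole:
Apply the surveyor's formula: 2A = Σ (x_i·y_{i+1} − x_{i+1}·y_i), indices taken mod 4.
V_1→V_2: (5)(4) − (5)(-1) = 25
V_2→V_3: (5)(5) − (2)(4) = 17
V_3→V_4: (2)(3) − (0)(5) = 6
V_4→V_1: (0)(-1) − (5)(3) = -15
Σ = 33
Area = |Σ|/2 = 16.5.
Net area = 126 − 16.5 = 109.5.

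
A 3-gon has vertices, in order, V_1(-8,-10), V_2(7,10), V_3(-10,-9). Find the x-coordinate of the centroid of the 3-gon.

Apply the shoelace (surveyor's) formula. First the cross-terms c_i = x_i·y_{i+1} − x_{i+1}·y_i:
  -10, 37, 28  ⇒  2A = 55, A = 27.5.
Then Σ (x_i + x_{i+1})·c_i = -605, so x̄ = -605 / (6·27.5) = -11/3.

-11/3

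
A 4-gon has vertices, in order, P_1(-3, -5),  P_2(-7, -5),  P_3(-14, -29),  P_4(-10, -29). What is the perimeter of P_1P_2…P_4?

58

|P_1P_2| = √((-4)² + (0)²) = √16 = 4
|P_2P_3| = √((-7)² + (-24)²) = √625 = 25
|P_3P_4| = √((4)² + (0)²) = √16 = 4
|P_4P_1| = √((7)² + (24)²) = √625 = 25
Perimeter = 4 + 25 + 4 + 25 = 58.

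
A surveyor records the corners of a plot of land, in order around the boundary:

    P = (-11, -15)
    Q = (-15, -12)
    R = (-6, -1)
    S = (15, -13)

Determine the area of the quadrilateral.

212.5

Apply the shoelace (surveyor's) formula: 2A = Σ (x_i·y_{i+1} − x_{i+1}·y_i), indices taken mod 4.
P→Q: (-11)(-12) − (-15)(-15) = -93
Q→R: (-15)(-1) − (-6)(-12) = -57
R→S: (-6)(-13) − (15)(-1) = 93
S→P: (15)(-15) − (-11)(-13) = -368
Σ = -425
Area = |Σ|/2 = 212.5.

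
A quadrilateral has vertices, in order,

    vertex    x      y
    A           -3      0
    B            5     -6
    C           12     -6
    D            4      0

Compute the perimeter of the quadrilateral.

34

|AB| = √((8)² + (-6)²) = √100 = 10
|BC| = √((7)² + (0)²) = √49 = 7
|CD| = √((-8)² + (6)²) = √100 = 10
|DA| = √((-7)² + (0)²) = √49 = 7
Perimeter = 10 + 7 + 10 + 7 = 34.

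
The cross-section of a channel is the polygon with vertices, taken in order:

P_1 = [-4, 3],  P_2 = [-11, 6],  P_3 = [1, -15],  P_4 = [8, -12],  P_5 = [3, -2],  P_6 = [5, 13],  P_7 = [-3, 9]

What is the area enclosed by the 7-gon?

Σ = (9) + (159) + (108) + (20) + (49) + (84) + (27) = 456
Area = |Σ|/2 = 228.

228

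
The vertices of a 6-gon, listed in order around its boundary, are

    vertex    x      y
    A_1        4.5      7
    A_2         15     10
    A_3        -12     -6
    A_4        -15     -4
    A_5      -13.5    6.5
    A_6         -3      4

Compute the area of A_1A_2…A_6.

Apply Gauss's area formula: 2A = Σ (x_i·y_{i+1} − x_{i+1}·y_i), indices taken mod 6.
Cross-terms: -60, 30, -42, -151.5, -34.5, -39  ⇒  Σ = -297
Area = |Σ|/2 = 148.5.

148.5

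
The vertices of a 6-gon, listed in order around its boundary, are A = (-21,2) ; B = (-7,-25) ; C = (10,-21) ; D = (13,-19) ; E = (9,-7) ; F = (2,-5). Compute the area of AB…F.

Σ = (539) + (397) + (83) + (80) + (-31) + (-101) = 967
Area = |Σ|/2 = 483.5.

483.5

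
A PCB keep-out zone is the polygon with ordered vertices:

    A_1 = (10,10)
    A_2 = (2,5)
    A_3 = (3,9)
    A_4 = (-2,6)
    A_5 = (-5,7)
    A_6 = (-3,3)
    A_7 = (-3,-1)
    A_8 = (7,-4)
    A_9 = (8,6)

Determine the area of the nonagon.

Apply the shoelace formula: 2A = Σ (x_i·y_{i+1} − x_{i+1}·y_i), indices taken mod 9.
A_1→A_2: (10)(5) − (2)(10) = 30
A_2→A_3: (2)(9) − (3)(5) = 3
A_3→A_4: (3)(6) − (-2)(9) = 36
A_4→A_5: (-2)(7) − (-5)(6) = 16
A_5→A_6: (-5)(3) − (-3)(7) = 6
A_6→A_7: (-3)(-1) − (-3)(3) = 12
A_7→A_8: (-3)(-4) − (7)(-1) = 19
A_8→A_9: (7)(6) − (8)(-4) = 74
A_9→A_1: (8)(10) − (10)(6) = 20
Σ = 216
Area = |Σ|/2 = 108.

108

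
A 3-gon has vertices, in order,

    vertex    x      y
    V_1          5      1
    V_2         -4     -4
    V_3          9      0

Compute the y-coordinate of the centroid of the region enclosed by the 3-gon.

Apply the shoelace (surveyor's) formula. First the cross-terms c_i = x_i·y_{i+1} − x_{i+1}·y_i:
  -16, 36, 9  ⇒  2A = 29, A = 14.5.
Then Σ (y_i + y_{i+1})·c_i = -87, so ȳ = -87 / (6·14.5) = -1.

-1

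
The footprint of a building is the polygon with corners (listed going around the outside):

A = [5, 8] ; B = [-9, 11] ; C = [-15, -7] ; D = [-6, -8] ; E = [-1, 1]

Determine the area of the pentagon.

203

Apply Gauss's area formula: 2A = Σ (x_i·y_{i+1} − x_{i+1}·y_i), indices taken mod 5.
Σ = (127) + (228) + (78) + (-14) + (-13) = 406
Area = |Σ|/2 = 203.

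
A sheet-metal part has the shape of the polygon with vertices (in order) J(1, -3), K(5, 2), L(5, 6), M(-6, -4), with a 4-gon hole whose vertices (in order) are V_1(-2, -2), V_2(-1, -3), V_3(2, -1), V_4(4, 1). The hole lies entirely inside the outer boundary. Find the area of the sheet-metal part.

Outer boundary:
Apply the shoelace formula: 2A = Σ (x_i·y_{i+1} − x_{i+1}·y_i), indices taken mod 4.
Σ = (17) + (20) + (16) + (22) = 75
Area = |Σ|/2 = 37.5.
Hole:
Apply the surveyor's formula: 2A = Σ (x_i·y_{i+1} − x_{i+1}·y_i), indices taken mod 4.
V_1→V_2: (-2)(-3) − (-1)(-2) = 4
V_2→V_3: (-1)(-1) − (2)(-3) = 7
V_3→V_4: (2)(1) − (4)(-1) = 6
V_4→V_1: (4)(-2) − (-2)(1) = -6
Σ = 11
Area = |Σ|/2 = 5.5.
Net area = 37.5 − 5.5 = 32.

32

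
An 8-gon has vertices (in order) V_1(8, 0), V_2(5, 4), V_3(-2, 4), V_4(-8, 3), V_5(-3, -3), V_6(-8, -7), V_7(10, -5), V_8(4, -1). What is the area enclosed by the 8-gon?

Σ = (32) + (28) + (26) + (33) + (-3) + (110) + (10) + (8) = 244
Area = |Σ|/2 = 122.

122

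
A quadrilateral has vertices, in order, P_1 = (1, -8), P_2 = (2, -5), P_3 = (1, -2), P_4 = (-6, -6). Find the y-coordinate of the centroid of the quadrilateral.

-127/24

Apply Gauss's area formula. First the cross-terms c_i = x_i·y_{i+1} − x_{i+1}·y_i:
  11, 1, -18, 54  ⇒  2A = 48, A = 24.
Then Σ (y_i + y_{i+1})·c_i = -762, so ȳ = -762 / (6·24) = -127/24.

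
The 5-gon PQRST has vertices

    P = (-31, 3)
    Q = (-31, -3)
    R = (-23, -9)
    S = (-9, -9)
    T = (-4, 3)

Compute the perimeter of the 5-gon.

|PQ| = √((0)² + (-6)²) = √36 = 6
|QR| = √((8)² + (-6)²) = √100 = 10
|RS| = √((14)² + (0)²) = √196 = 14
|ST| = √((5)² + (12)²) = √169 = 13
|TP| = √((-27)² + (0)²) = √729 = 27
Perimeter = 6 + 10 + 14 + 13 + 27 = 70.

70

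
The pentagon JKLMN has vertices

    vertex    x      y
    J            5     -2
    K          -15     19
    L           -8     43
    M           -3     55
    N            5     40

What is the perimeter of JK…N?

126

|JK| = √((-20)² + (21)²) = √841 = 29
|KL| = √((7)² + (24)²) = √625 = 25
|LM| = √((5)² + (12)²) = √169 = 13
|MN| = √((8)² + (-15)²) = √289 = 17
|NJ| = √((0)² + (-42)²) = √1764 = 42
Perimeter = 29 + 25 + 13 + 17 + 42 = 126.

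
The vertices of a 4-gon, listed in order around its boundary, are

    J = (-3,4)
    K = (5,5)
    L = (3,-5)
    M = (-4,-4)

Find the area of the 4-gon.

Apply Gauss's area formula: 2A = Σ (x_i·y_{i+1} − x_{i+1}·y_i), indices taken mod 4.
Σ = (-35) + (-40) + (-32) + (-28) = -135
Area = |Σ|/2 = 67.5.

67.5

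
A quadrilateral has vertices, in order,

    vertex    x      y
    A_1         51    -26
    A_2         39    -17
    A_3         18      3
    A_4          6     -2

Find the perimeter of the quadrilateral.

|A_1A_2| = √((-12)² + (9)²) = √225 = 15
|A_2A_3| = √((-21)² + (20)²) = √841 = 29
|A_3A_4| = √((-12)² + (-5)²) = √169 = 13
|A_4A_1| = √((45)² + (-24)²) = √2601 = 51
Perimeter = 15 + 29 + 13 + 51 = 108.

108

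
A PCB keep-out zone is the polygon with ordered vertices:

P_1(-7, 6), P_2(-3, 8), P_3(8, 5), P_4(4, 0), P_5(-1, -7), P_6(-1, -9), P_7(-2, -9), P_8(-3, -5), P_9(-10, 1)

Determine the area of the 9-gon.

Apply the shoelace (surveyor's) formula: 2A = Σ (x_i·y_{i+1} − x_{i+1}·y_i), indices taken mod 9.
Cross-terms: -38, -79, -20, -28, 2, -9, -17, -53, -53  ⇒  Σ = -295
Area = |Σ|/2 = 147.5.

147.5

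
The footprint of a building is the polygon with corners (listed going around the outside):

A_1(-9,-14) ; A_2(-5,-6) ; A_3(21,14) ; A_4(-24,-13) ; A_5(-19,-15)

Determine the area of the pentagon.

Apply the surveyor's formula: 2A = Σ (x_i·y_{i+1} − x_{i+1}·y_i), indices taken mod 5.
Σ = (-16) + (56) + (63) + (113) + (131) = 347
Area = |Σ|/2 = 173.5.

173.5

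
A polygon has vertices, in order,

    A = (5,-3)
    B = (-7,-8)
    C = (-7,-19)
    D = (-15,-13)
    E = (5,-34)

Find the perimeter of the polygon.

94

|AB| = √((-12)² + (-5)²) = √169 = 13
|BC| = √((0)² + (-11)²) = √121 = 11
|CD| = √((-8)² + (6)²) = √100 = 10
|DE| = √((20)² + (-21)²) = √841 = 29
|EA| = √((0)² + (31)²) = √961 = 31
Perimeter = 13 + 11 + 10 + 29 + 31 = 94.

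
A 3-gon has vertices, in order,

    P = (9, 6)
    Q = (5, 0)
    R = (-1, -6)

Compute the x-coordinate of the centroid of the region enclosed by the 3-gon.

13/3

Apply the surveyor's formula. First the cross-terms c_i = x_i·y_{i+1} − x_{i+1}·y_i:
  -30, -30, 48  ⇒  2A = -12, A = -6.
Then Σ (x_i + x_{i+1})·c_i = -156, so x̄ = -156 / (6·(-6)) = 13/3.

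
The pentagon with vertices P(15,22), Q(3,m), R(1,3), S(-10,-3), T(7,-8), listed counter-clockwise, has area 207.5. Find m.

Write out the shoelace sum; only the two edges meeting at Q involve m:
2·Area = [(15·m − 3·22) + (3·3 − 1·m)] + 402
       = 14·m + 345 = 415
⇒ m = 5.

5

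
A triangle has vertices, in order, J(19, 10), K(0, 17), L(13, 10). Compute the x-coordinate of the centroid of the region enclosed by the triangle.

Apply the shoelace formula. First the cross-terms c_i = x_i·y_{i+1} − x_{i+1}·y_i:
  323, -221, -60  ⇒  2A = 42, A = 21.
Then Σ (x_i + x_{i+1})·c_i = 1344, so x̄ = 1344 / (6·21) = 32/3.

32/3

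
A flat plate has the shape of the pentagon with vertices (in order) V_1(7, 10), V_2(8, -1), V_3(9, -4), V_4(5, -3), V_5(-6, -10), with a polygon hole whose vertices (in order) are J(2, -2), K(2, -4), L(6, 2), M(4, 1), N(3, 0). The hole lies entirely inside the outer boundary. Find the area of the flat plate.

81

Outer boundary:
V_1→V_2: (7)(-1) − (8)(10) = -87
V_2→V_3: (8)(-4) − (9)(-1) = -23
V_3→V_4: (9)(-3) − (5)(-4) = -7
V_4→V_5: (5)(-10) − (-6)(-3) = -68
V_5→V_1: (-6)(10) − (7)(-10) = 10
Σ = -175
Area = |Σ|/2 = 87.5.
Hole:
Σ = (-4) + (28) + (-2) + (-3) + (-6) = 13
Area = |Σ|/2 = 6.5.
Net area = 87.5 − 6.5 = 81.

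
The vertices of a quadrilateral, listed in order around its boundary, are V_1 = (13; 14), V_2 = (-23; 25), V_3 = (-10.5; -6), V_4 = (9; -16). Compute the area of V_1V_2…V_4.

801.75

Σ = (647) + (400.5) + (222) + (334) = 1603.5
Area = |Σ|/2 = 801.75.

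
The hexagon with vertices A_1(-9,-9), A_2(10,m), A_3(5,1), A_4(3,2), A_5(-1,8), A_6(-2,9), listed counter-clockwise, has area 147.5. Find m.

-4

Write out the shoelace sum; only the two edges meeting at A_2 involve m:
2·Area = [((-9)·m − 10·(-9)) + (10·1 − 5·m)] + 139
       = -14·m + 239 = 295
⇒ m = -4.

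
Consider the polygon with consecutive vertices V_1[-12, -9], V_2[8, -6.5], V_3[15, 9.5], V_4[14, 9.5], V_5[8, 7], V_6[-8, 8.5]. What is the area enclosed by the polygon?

Apply Gauss's area formula: 2A = Σ (x_i·y_{i+1} − x_{i+1}·y_i), indices taken mod 6.
Σ = (150) + (173.5) + (9.5) + (22) + (124) + (174) = 653
Area = |Σ|/2 = 326.5.

326.5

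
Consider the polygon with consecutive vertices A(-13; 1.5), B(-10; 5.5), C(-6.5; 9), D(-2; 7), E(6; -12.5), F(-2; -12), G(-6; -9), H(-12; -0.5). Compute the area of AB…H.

217.875

Apply the shoelace formula: 2A = Σ (x_i·y_{i+1} − x_{i+1}·y_i), indices taken mod 8.
Σ = (-56.5) + (-54.25) + (-27.5) + (-17) + (-97) + (-54) + (-105) + (-24.5) = -435.75
Area = |Σ|/2 = 217.875.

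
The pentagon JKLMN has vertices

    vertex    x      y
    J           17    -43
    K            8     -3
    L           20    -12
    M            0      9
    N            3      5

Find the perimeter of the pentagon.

140

|JK| = √((-9)² + (40)²) = √1681 = 41
|KL| = √((12)² + (-9)²) = √225 = 15
|LM| = √((-20)² + (21)²) = √841 = 29
|MN| = √((3)² + (-4)²) = √25 = 5
|NJ| = √((14)² + (-48)²) = √2500 = 50
Perimeter = 41 + 15 + 29 + 5 + 50 = 140.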